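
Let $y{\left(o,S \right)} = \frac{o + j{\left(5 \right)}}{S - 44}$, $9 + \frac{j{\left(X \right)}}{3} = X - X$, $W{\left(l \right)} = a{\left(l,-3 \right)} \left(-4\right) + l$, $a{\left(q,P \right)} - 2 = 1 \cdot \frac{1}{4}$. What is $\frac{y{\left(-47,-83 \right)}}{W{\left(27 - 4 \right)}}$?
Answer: $\frac{37}{889} \approx 0.04162$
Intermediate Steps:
$a{\left(q,P \right)} = \frac{9}{4}$ ($a{\left(q,P \right)} = 2 + 1 \cdot \frac{1}{4} = 2 + \frac{1}{4} = \frac{9}{4}$)
$W{\left(l \right)} = -9 + l$ ($W{\left(l \right)} = \frac{9}{4} \left(-4\right) + l = -9 + l$)
$j{\left(X \right)} = -27$ ($j{\left(X \right)} = -27 + 3 \left(X - X\right) = -27 + 3 \cdot 0 = -27 + 0 = -27$)
$y{\left(o,S \right)} = \frac{-27 + o}{-44 + S}$ ($y{\left(o,S \right)} = \frac{o - 27}{S - 44} = \frac{-27 + o}{-44 + S}$)
$\frac{y{\left(-47,-83 \right)}}{W{\left(27 - 4 \right)}} = \frac{\frac{1}{-44 - 83} \left(-27 - 47\right)}{-9 + \left(27 - 4\right)} = \frac{\frac{1}{-127} \left(-74\right)}{-9 + 23} = \frac{\left(- \frac{1}{127}\right) \left(-74\right)}{14} = \frac{74}{127} \cdot \frac{1}{14} = \frac{37}{889}$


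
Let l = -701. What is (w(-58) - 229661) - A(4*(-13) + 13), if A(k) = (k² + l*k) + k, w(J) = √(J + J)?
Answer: -258482 + 2*I*√29 ≈ -2.5848e+5 + 10.77*I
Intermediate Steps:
w(J) = √2*√J (w(J) = √(2*J) = √2*√J)
A(k) = k² - 700*k (A(k) = (k² - 701*k) + k = k² - 700*k)
(w(-58) - 229661) - A(4*(-13) + 13) = (√2*√(-58) - 229661) - (4*(-13) + 13)*(-700 + (4*(-13) + 13)) = (√2*(I*√58) - 229661) - (-52 + 13)*(-700 + (-52 + 13)) = (2*I*√29 - 229661) - (-39)*(-700 - 39) = (-229661 + 2*I*√29) - (-39)*(-739) = (-229661 + 2*I*√29) - 1*28821 = (-229661 + 2*I*√29) - 28821 = -258482 + 2*I*√29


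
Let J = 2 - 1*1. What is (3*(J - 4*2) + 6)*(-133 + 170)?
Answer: -555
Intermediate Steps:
J = 1 (J = 2 - 1 = 1)
(3*(J - 4*2) + 6)*(-133 + 170) = (3*(1 - 4*2) + 6)*(-133 + 170) = (3*(1 - 8) + 6)*37 = (3*(-7) + 6)*37 = (-21 + 6)*37 = -15*37 = -555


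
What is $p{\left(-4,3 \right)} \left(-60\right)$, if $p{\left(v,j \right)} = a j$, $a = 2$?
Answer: $-360$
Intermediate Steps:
$p{\left(v,j \right)} = 2 j$
$p{\left(-4,3 \right)} \left(-60\right) = 2 \cdot 3 \left(-60\right) = 6 \left(-60\right) = -360$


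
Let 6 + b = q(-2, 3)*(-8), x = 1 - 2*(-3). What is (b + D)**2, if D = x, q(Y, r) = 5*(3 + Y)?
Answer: 1521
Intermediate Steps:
x = 7 (x = 1 + 6 = 7)
q(Y, r) = 15 + 5*Y
b = -46 (b = -6 + (15 + 5*(-2))*(-8) = -6 + (15 - 10)*(-8) = -6 + 5*(-8) = -6 - 40 = -46)
D = 7
(b + D)**2 = (-46 + 7)**2 = (-39)**2 = 1521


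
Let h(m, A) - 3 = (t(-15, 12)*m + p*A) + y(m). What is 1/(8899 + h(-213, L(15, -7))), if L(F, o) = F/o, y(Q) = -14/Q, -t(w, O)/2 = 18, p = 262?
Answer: 1491/23868878 ≈ 6.2466e-5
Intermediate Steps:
t(w, O) = -36 (t(w, O) = -2*18 = -36)
L(F, o) = F/o
h(m, A) = 3 - 36*m - 14/m + 262*A (h(m, A) = 3 + ((-36*m + 262*A) - 14/m) = 3 + (-36*m - 14/m + 262*A) = 3 - 36*m - 14/m + 262*A)
1/(8899 + h(-213, L(15, -7))) = 1/(8899 + (3 - 36*(-213) - 14/(-213) + 262*(15/(-7)))) = 1/(8899 + (3 + 7668 - 14*(-1/213) + 262*(15*(-1/7)))) = 1/(8899 + (3 + 7668 + 14/213 + 262*(-15/7))) = 1/(8899 + (3 + 7668 + 14/213 - 3930/7)) = 1/(8899 + 10600469/1491) = 1/(23868878/1491) = 1491/23868878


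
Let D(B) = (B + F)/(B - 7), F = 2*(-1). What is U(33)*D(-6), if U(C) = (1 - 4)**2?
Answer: 72/13 ≈ 5.5385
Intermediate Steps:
F = -2
D(B) = (-2 + B)/(-7 + B) (D(B) = (B - 2)/(B - 7) = (-2 + B)/(-7 + B))
U(C) = 9 (U(C) = (-3)**2 = 9)
U(33)*D(-6) = 9*((-2 - 6)/(-7 - 6)) = 9*(-8/(-13)) = 9*(-1/13*(-8)) = 9*(8/13) = 72/13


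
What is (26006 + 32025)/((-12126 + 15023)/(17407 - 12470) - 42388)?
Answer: -286499047/209266659 ≈ -1.3691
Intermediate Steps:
(26006 + 32025)/((-12126 + 15023)/(17407 - 12470) - 42388) = 58031/(2897/4937 - 42388) = 58031/(-209266659/4937) = 58031*(-4937/209266659) = -286499047/209266659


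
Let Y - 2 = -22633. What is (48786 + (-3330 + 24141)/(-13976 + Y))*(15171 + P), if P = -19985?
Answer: -8597266232874/36607 ≈ -2.3485e+8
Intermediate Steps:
Y = -22631 (Y = 2 - 22633 = -22631)
(48786 + (-3330 + 24141)/(-13976 + Y))*(15171 + P) = (48786 + (-3330 + 24141)/(-13976 - 22631))*(15171 - 19985) = (48786 + 20811/(-36607))*(-4814) = (48786 + 20811*(-1/36607))*(-4814) = (48786 - 20811/36607)*(-4814) = (1785888291/36607)*(-4814) = -8597266232874/36607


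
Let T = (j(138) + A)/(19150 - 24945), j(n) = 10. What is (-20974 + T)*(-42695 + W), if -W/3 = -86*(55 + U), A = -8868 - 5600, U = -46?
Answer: 4906525522256/5795 ≈ 8.4668e+8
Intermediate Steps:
A = -14468
W = 2322 (W = -(-258)*(55 - 46) = -(-258)*9 = -3*(-774) = 2322)
T = 14458/5795 (T = (10 - 14468)/(19150 - 24945) = -14458/(-5795) = -14458*(-1/5795) = 14458/5795 ≈ 2.4949)
(-20974 + T)*(-42695 + W) = (-20974 + 14458/5795)*(-42695 + 2322) = -121529872/5795*(-40373) = 4906525522256/5795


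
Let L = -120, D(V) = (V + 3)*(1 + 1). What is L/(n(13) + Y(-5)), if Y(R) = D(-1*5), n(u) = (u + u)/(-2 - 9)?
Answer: 132/7 ≈ 18.857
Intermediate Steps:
D(V) = 6 + 2*V (D(V) = (3 + V)*2 = 6 + 2*V)
n(u) = -2*u/11 (n(u) = (2*u)/(-11) = (2*u)*(-1/11) = -2*u/11)
Y(R) = -4 (Y(R) = 6 + 2*(-1*5) = 6 + 2*(-5) = 6 - 10 = -4)
L/(n(13) + Y(-5)) = -120/(-2/11*13 - 4) = -120/(-26/11 - 4) = -120/(-70/11) = -11/70*(-120) = 132/7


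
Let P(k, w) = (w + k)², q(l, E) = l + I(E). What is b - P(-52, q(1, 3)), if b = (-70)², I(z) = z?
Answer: 2596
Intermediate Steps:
q(l, E) = E + l (q(l, E) = l + E = E + l)
b = 4900
P(k, w) = (k + w)²
b - P(-52, q(1, 3)) = 4900 - (-52 + (3 + 1))² = 4900 - (-52 + 4)² = 4900 - 1*(-48)² = 4900 - 1*2304 = 4900 - 2304 = 2596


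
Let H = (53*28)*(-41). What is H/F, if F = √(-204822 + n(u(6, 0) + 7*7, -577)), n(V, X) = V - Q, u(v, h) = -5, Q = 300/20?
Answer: 60844*I*√204793/204793 ≈ 134.45*I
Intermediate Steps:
Q = 15 (Q = 300*(1/20) = 15)
H = -60844 (H = 1484*(-41) = -60844)
n(V, X) = -15 + V (n(V, X) = V - 1*15 = V - 15 = -15 + V)
F = I*√204793 (F = √(-204822 + (-15 + (-5 + 7*7))) = √(-204822 + (-15 + (-5 + 49))) = √(-204822 + (-15 + 44)) = √(-204822 + 29) = √(-204793) = I*√204793 ≈ 452.54*I)
H/F = -60844*(-I*√204793/204793) = -(-60844)*I*√204793/204793 = 60844*I*√204793/204793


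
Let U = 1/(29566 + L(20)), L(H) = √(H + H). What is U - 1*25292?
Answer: -11054479589353/437074158 - √10/437074158 ≈ -25292.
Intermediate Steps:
L(H) = √2*√H (L(H) = √(2*H) = √2*√H)
U = 1/(29566 + 2*√10) (U = 1/(29566 + √2*√20) = 1/(29566 + √2*(2*√5)) = 1/(29566 + 2*√10) ≈ 3.3815e-5)
U - 1*25292 = (14783/437074158 - √10/437074158) - 1*25292 = (14783/437074158 - √10/437074158) - 25292 = -11054479589353/437074158 - √10/437074158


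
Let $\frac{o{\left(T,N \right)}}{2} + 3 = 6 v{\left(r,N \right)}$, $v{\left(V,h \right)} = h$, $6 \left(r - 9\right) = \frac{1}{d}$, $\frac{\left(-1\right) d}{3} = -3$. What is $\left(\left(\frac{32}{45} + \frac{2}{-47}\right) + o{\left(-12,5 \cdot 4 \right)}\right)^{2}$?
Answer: $\frac{246337512976}{4473225} \approx 55069.0$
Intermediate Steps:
$d = 9$ ($d = \left(-3\right) \left(-3\right) = 9$)
$r = \frac{487}{54}$ ($r = 9 + \frac{1}{6 \cdot 9} = 9 + \frac{1}{6} \cdot \frac{1}{9} = 9 + \frac{1}{54} = \frac{487}{54} \approx 9.0185$)
$o{\left(T,N \right)} = -6 + 12 N$ ($o{\left(T,N \right)} = -6 + 2 \cdot 6 N = -6 + 12 N$)
$\left(\left(\frac{32}{45} + \frac{2}{-47}\right) + o{\left(-12,5 \cdot 4 \right)}\right)^{2} = \left(\left(\frac{32}{45} + \frac{2}{-47}\right) - \left(6 - 12 \cdot 5 \cdot 4\right)\right)^{2} = \left(\left(32 \cdot \frac{1}{45} + 2 \left(- \frac{1}{47}\right)\right) + \left(-6 + 12 \cdot 20\right)\right)^{2} = \left(\left(\frac{32}{45} - \frac{2}{47}\right) + \left(-6 + 240\right)\right)^{2} = \left(\frac{1414}{2115} + 234\right)^{2} = \left(\frac{496324}{2115}\right)^{2} = \frac{246337512976}{4473225}$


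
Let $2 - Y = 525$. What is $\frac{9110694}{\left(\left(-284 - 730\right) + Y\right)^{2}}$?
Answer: $\frac{9110694}{2362369} \approx 3.8566$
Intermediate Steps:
$Y = -523$ ($Y = 2 - 525 = -523$)
$\frac{9110694}{\left(\left(-284 - 730\right) + Y\right)^{2}} = \frac{9110694}{\left(\left(-284 - 730\right) - 523\right)^{2}} = \frac{9110694}{\left(-1014 - 523\right)^{2}} = \frac{9110694}{\left(-1537\right)^{2}} = \frac{9110694}{2362369}$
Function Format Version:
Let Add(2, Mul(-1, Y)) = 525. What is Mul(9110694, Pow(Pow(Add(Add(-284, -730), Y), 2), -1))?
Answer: Rational(9110694, 2362369) ≈ 3.8566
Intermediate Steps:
Y = -523 (Y = Add(2, Mul(-1, 525)) = Add(2, -525) = -523)
Mul(9110694, Pow(Pow(Add(Add(-284, -730), Y), 2), -1)) = Mul(9110694, Pow(Pow(Add(Add(-284, -730), -523), 2), -1)) = Mul(9110694, Pow(Pow(Add(-1014, -523), 2), -1)) = Mul(9110694, Pow(Pow(-1537, 2), -1)) = Mul(9110694, Pow(2362369, -1)) = Mul(9110694, Rational(1, 2362369)) = Rational(9110694, 2362369)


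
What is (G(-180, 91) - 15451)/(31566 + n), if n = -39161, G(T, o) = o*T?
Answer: 31831/7595 ≈ 4.1910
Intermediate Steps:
G(T, o) = T*o
(G(-180, 91) - 15451)/(31566 + n) = (-180*91 - 15451)/(31566 - 39161) = (-16380 - 15451)/(-7595) = -31831*(-1/7595) = 31831/7595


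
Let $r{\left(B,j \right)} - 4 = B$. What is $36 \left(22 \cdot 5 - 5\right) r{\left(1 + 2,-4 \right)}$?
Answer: $26460$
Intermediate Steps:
$r{\left(B,j \right)} = 4 + B$
$36 \left(22 \cdot 5 - 5\right) r{\left(1 + 2,-4 \right)} = 36 \left(22 \cdot 5 - 5\right) \left(4 + \left(1 + 2\right)\right) = 36 \left(110 - 5\right) \left(4 + 3\right) = 36 \cdot 105 \cdot 7 = 36 \cdot 735 = 26460$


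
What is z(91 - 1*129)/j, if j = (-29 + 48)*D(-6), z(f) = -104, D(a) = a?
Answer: 52/57 ≈ 0.91228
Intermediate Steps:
j = -114 (j = (-29 + 48)*(-6) = 19*(-6) = -114)
z(91 - 1*129)/j = -104/(-114) = -104*(-1/114) = 52/57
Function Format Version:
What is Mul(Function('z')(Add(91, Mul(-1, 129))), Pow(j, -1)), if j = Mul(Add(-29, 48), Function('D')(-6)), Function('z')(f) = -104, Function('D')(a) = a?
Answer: Rational(52, 57) ≈ 0.91228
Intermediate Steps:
j = -114 (j = Mul(Add(-29, 48), -6) = Mul(19, -6) = -114)
Mul(Function('z')(Add(91, Mul(-1, 129))), Pow(j, -1)) = Mul(-104, Pow(-114, -1)) = Mul(-104, Rational(-1, 114)) = Rational(52, 57)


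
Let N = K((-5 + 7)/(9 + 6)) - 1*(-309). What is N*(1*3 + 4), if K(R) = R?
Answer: 32459/15 ≈ 2163.9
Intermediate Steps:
N = 4637/15 (N = (-5 + 7)/(9 + 6) - 1*(-309) = 2/15 + 309 = 4637/15 ≈ 309.13)
N*(1*3 + 4) = 4637*(1*3 + 4)/15 = 4637*(3 + 4)/15 = (4637/15)*7 = 32459/15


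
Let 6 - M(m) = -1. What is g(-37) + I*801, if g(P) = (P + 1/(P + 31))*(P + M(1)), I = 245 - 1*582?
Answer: -268822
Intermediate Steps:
I = -337 (I = 245 - 582 = -337)
M(m) = 7 (M(m) = 6 - 1*(-1) = 6 + 1 = 7)
g(P) = (7 + P)*(P + 1/(31 + P)) (g(P) = (P + 1/(P + 31))*(P + 7) = (P + 1/(31 + P))*(7 + P) = (7 + P)*(P + 1/(31 + P)))
g(-37) + I*801 = (7 + (-37)³ + 38*(-37)² + 218*(-37))/(31 - 37) - 337*801 = (7 - 50653 + 38*1369 - 8066)/(-6) - 269937 = -(7 - 50653 + 52022 - 8066)/6 - 269937 = -⅙*(-6690) - 269937 = 1115 - 269937 = -268822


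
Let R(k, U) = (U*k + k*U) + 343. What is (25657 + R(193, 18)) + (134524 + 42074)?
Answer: 209546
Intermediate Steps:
R(k, U) = 343 + 2*U*k (R(k, U) = (U*k + U*k) + 343 = 2*U*k + 343 = 343 + 2*U*k)
(25657 + R(193, 18)) + (134524 + 42074) = (25657 + (343 + 2*18*193)) + (134524 + 42074) = (25657 + (343 + 6948)) + 176598 = (25657 + 7291) + 176598 = 32948 + 176598 = 209546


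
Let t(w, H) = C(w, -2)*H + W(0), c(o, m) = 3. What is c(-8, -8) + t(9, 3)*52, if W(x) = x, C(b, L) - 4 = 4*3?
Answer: 2499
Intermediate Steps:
C(b, L) = 16 (C(b, L) = 4 + 4*3 = 4 + 12 = 16)
t(w, H) = 16*H (t(w, H) = 16*H + 0 = 16*H)
c(-8, -8) + t(9, 3)*52 = 3 + (16*3)*52 = 3 + 48*52 = 3 + 2496 = 2499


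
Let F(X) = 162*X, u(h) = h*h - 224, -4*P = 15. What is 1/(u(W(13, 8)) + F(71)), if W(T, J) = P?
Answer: 16/180673 ≈ 8.8558e-5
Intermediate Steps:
P = -15/4 (P = -1/4*15 = -15/4 ≈ -3.7500)
W(T, J) = -15/4
u(h) = -224 + h**2 (u(h) = h**2 - 224 = -224 + h**2)
1/(u(W(13, 8)) + F(71)) = 1/((-224 + (-15/4)**2) + 162*71) = 1/((-224 + 225/16) + 11502) = 1/(-3359/16 + 11502) = 1/(180673/16) = 16/180673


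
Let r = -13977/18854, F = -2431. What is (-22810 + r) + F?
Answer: -475907791/18854 ≈ -25242.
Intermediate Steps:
r = -13977/18854 (r = -13977*1/18854 = -13977/18854 ≈ -0.74133)
(-22810 + r) + F = (-22810 - 13977/18854) - 2431 = -430073717/18854 - 2431 = -475907791/18854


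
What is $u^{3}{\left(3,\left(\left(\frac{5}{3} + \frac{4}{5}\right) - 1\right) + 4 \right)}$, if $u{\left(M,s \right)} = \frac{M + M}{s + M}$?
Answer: $\frac{729000}{2048383} \approx 0.35589$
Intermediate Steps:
$u{\left(M,s \right)} = \frac{2 M}{M + s}$
$u^{3}{\left(3,\left(\left(\frac{5}{3} + \frac{4}{5}\right) - 1\right) + 4 \right)} = \left(2 \cdot 3 \frac{1}{3 + \left(\left(\left(\frac{5}{3} + \frac{4}{5}\right) - 1\right) + 4\right)}\right)^{3} = \left(2 \cdot 3 \frac{1}{3 + \left(\left(\frac{37}{15} - 1\right) + 4\right)}\right)^{3} = \left(2 \cdot 3 \frac{1}{3 + \left(\frac{22}{15} + 4\right)}\right)^{3} = \left(2 \cdot 3 \frac{1}{3 + \frac{82}{15}}\right)^{3} = \left(2 \cdot 3 \frac{1}{\frac{127}{15}}\right)^{3} = \left(2 \cdot 3 \cdot \frac{15}{127}\right)^{3} = \left(\frac{90}{127}\right)^{3} = \frac{729000}{2048383}$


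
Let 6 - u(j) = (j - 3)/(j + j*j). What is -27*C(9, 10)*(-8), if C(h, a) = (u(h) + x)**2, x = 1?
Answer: 259584/25 ≈ 10383.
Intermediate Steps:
u(j) = 6 - (-3 + j)/(j + j**2) (u(j) = 6 - (j - 3)/(j + j*j) = 6 - (-3 + j)/(j + j**2))
C(h, a) = (1 + (3 + 5*h + 6*h**2)/(h*(1 + h)))**2 (C(h, a) = ((3 + 5*h + 6*h**2)/(h*(1 + h)) + 1)**2 = (1 + (3 + 5*h + 6*h**2)/(h*(1 + h)))**2)
-27*C(9, 10)*(-8) = -27*(3 + 6*9 + 7*9**2)**2/(9**2*(1 + 9)**2)*(-8) = -(3 + 54 + 7*81)**2/(3*10**2)*(-8) = -(3 + 54 + 567)**2/(3*100)*(-8) = -624**2/(3*100)*(-8) = -389376/(3*100)*(-8) = -27*10816/225*(-8) = -32448/25*(-8) = 259584/25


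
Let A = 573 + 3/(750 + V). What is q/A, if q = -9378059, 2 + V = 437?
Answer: -3704333305/226336 ≈ -16367.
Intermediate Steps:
V = 435 (V = -2 + 437 = 435)
A = 226336/395 (A = 573 + 3/(750 + 435) = 573 + 3/1185 = 573 + (1/1185)*3 = 573 + 1/395 = 226336/395 ≈ 573.00)
q/A = -9378059/226336/395 = -9378059*395/226336 = -3704333305/226336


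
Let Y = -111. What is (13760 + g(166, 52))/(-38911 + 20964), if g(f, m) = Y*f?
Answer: 4666/17947 ≈ 0.25999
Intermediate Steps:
g(f, m) = -111*f
(13760 + g(166, 52))/(-38911 + 20964) = (13760 - 111*166)/(-38911 + 20964) = (13760 - 18426)/(-17947) = -4666*(-1/17947) = 4666/17947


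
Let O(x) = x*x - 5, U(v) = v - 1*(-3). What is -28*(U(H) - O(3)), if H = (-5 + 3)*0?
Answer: 28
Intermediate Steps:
H = 0 (H = -2*0 = 0)
U(v) = 3 + v (U(v) = v + 3 = 3 + v)
O(x) = -5 + x² (O(x) = x² - 5 = -5 + x²)
-28*(U(H) - O(3)) = -28*((3 + 0) - (-5 + 3²)) = -28*(3 - (-5 + 9)) = -28*(3 - 1*4) = -28*(3 - 4) = -28*(-1) = 28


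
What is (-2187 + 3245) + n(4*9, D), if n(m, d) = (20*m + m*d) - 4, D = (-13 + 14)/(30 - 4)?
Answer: 23080/13 ≈ 1775.4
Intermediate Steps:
D = 1/26 ≈ 0.038462
n(m, d) = -4 + 20*m + d*m (n(m, d) = (20*m + d*m) - 4 = -4 + 20*m + d*m)
(-2187 + 3245) + n(4*9, D) = (-2187 + 3245) + (-4 + 20*(4*9) + (4*9)/26) = 1058 + (-4 + 20*36 + (1/26)*36) = 1058 + (-4 + 720 + 18/13) = 1058 + 9326/13 = 23080/13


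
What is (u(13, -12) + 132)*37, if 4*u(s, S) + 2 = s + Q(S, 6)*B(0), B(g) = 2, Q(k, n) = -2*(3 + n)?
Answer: 18611/4 ≈ 4652.8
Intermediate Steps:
Q(k, n) = -6 - 2*n
u(s, S) = -19/2 + s/4 (u(s, S) = -½ + (s + (-6 - 2*6)*2)/4 = -½ + (s + (-6 - 12)*2)/4 = -½ + (s - 18*2)/4 = -½ + (s - 36)/4 = -½ + (-36 + s)/4 = -½ + (-9 + s/4) = -19/2 + s/4)
(u(13, -12) + 132)*37 = ((-19/2 + (¼)*13) + 132)*37 = ((-19/2 + 13/4) + 132)*37 = (-25/4 + 132)*37 = (503/4)*37 = 18611/4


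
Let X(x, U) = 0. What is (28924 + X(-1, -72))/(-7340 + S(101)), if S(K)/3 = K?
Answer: -28924/7037 ≈ -4.1103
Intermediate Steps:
S(K) = 3*K
(28924 + X(-1, -72))/(-7340 + S(101)) = (28924 + 0)/(-7340 + 3*101) = 28924/(-7340 + 303) = 28924/(-7037) = 28924*(-1/7037) = -28924/7037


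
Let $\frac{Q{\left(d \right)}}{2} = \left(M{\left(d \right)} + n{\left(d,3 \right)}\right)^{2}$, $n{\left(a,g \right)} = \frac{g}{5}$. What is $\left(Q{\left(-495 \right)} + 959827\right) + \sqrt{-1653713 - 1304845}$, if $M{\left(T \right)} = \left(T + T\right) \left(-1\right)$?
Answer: $\frac{73060093}{25} + i \sqrt{2958558} \approx 2.9224 \cdot 10^{6} + 1720.0 i$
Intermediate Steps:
$n{\left(a,g \right)} = \frac{g}{5}$ ($n{\left(a,g \right)} = g \frac{1}{5} = \frac{g}{5}$)
$M{\left(T \right)} = - 2 T$ ($M{\left(T \right)} = 2 T \left(-1\right) = - 2 T$)
$Q{\left(d \right)} = 2 \left(\frac{3}{5} - 2 d\right)^{2}$ ($Q{\left(d \right)} = 2 \left(- 2 d + \frac{1}{5} \cdot 3\right)^{2} = 2 \left(- 2 d + \frac{3}{5}\right)^{2} = 2 \left(\frac{3}{5} - 2 d\right)^{2}$)
$\left(Q{\left(-495 \right)} + 959827\right) + \sqrt{-1653713 - 1304845} = \left(\frac{2 \left(-3 + 10 \left(-495\right)\right)^{2}}{25} + 959827\right) + \sqrt{-1653713 - 1304845} = \left(\frac{2 \left(-3 - 4950\right)^{2}}{25} + 959827\right) + \sqrt{-2958558} = \left(\frac{2 \left(-4953\right)^{2}}{25} + 959827\right) + i \sqrt{2958558} = \left(\frac{2}{25} \cdot 24532209 + 959827\right) + i \sqrt{2958558} = \left(\frac{49064418}{25} + 959827\right) + i \sqrt{2958558} = \frac{73060093}{25} + i \sqrt{2958558}$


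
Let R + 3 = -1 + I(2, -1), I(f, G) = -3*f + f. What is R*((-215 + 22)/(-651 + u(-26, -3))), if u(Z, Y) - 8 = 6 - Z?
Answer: -1544/611 ≈ -2.5270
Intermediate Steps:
u(Z, Y) = 14 - Z (u(Z, Y) = 8 + (6 - Z) = 14 - Z)
I(f, G) = -2*f
R = -8 (R = -3 + (-1 - 2*2) = -3 + (-1 - 4) = -3 - 5 = -8)
R*((-215 + 22)/(-651 + u(-26, -3))) = -8*(-215 + 22)/(-651 + (14 - 1*(-26))) = -(-1544)/(-651 + (14 + 26)) = -(-1544)/(-651 + 40) = -(-1544)/(-611) = -(-1544)*(-1)/611 = -8*193/611 = -1544/611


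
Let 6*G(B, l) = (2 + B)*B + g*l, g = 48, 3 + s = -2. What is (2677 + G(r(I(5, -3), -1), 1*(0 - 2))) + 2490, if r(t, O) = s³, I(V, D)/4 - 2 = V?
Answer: 15427/2 ≈ 7713.5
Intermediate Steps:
s = -5 (s = -3 - 2 = -5)
I(V, D) = 8 + 4*V
r(t, O) = -125 (r(t, O) = (-5)³ = -125)
G(B, l) = 8*l + B*(2 + B)/6 (G(B, l) = ((2 + B)*B + 48*l)/6 = (B*(2 + B) + 48*l)/6 = (48*l + B*(2 + B))/6 = 8*l + B*(2 + B)/6)
(2677 + G(r(I(5, -3), -1), 1*(0 - 2))) + 2490 = (2677 + (8*(1*(0 - 2)) + (⅓)*(-125) + (⅙)*(-125)²)) + 2490 = (2677 + (8*(1*(-2)) - 125/3 + (⅙)*15625)) + 2490 = (2677 + (8*(-2) - 125/3 + 15625/6)) + 2490 = (2677 + (-16 - 125/3 + 15625/6)) + 2490 = (2677 + 5093/2) + 2490 = 10447/2 + 2490 = 15427/2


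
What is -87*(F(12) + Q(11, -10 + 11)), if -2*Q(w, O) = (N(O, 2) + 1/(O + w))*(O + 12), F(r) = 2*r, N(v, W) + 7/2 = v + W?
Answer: -18589/8 ≈ -2323.6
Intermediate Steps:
N(v, W) = -7/2 + W + v (N(v, W) = -7/2 + (v + W) = -7/2 + (W + v) = -7/2 + W + v)
Q(w, O) = -(12 + O)*(-3/2 + O + 1/(O + w))/2 (Q(w, O) = -((-7/2 + 2 + O) + 1/(O + w))*(O + 12)/2 = -((-3/2 + O) + 1/(O + w))*(12 + O)/2 = -(-3/2 + O + 1/(O + w))*(12 + O)/2 = -(12 + O)*(-3/2 + O + 1/(O + w))/2)
-87*(F(12) + Q(11, -10 + 11)) = -87*(2*12 + (-24 - 21*(-10 + 11)**2 - 2*(-10 + 11)**3 + 34*(-10 + 11) + 36*11 - 21*(-10 + 11)*11 - 2*11*(-10 + 11)**2)/(4*((-10 + 11) + 11))) = -87*(24 + (-24 - 21*1**2 - 2*1**3 + 34*1 + 396 - 21*1*11 - 2*11*1**2)/(4*(1 + 11))) = -87*(24 + (1/4)*(-24 - 21*1 - 2*1 + 34 + 396 - 231 - 2*11*1)/12) = -87*(24 + (1/4)*(1/12)*(-24 - 21 - 2 + 34 + 396 - 231 - 22)) = -87*(24 + (1/4)*(1/12)*130) = -87*(24 + 65/24) = -87*641/24 = -18589/8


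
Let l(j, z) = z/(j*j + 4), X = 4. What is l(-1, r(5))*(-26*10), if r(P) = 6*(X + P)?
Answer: -2808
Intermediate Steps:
r(P) = 24 + 6*P (r(P) = 6*(4 + P) = 24 + 6*P)
l(j, z) = z/(4 + j²) (l(j, z) = z/(j² + 4) = z/(4 + j²))
l(-1, r(5))*(-26*10) = ((24 + 6*5)/(4 + (-1)²))*(-26*10) = ((24 + 30)/(4 + 1))*(-260) = (54/5)*(-260) = -2808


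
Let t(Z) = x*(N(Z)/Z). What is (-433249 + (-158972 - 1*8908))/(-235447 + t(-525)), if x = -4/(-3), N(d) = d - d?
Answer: 601129/235447 ≈ 2.5531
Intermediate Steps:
N(d) = 0
x = 4/3 (x = -4*(-⅓) = 4/3 ≈ 1.3333)
t(Z) = 0 (t(Z) = 4*(0/Z)/3 = (4/3)*0 = 0)
(-433249 + (-158972 - 1*8908))/(-235447 + t(-525)) = (-433249 + (-158972 - 1*8908))/(-235447 + 0) = (-433249 + (-158972 - 8908))/(-235447) = (-433249 - 167880)*(-1/235447) = -601129*(-1/235447) = 601129/235447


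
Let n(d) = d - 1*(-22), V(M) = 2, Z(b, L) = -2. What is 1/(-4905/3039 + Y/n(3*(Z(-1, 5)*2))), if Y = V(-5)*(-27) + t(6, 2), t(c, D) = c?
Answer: -5065/32487 ≈ -0.15591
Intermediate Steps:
Y = -48 (Y = 2*(-27) + 6 = -54 + 6 = -48)
n(d) = 22 + d (n(d) = d + 22 = 22 + d)
1/(-4905/3039 + Y/n(3*(Z(-1, 5)*2))) = 1/(-4905/3039 - 48/(22 + 3*(-2*2))) = 1/(-4905*1/3039 - 48/(22 + 3*(-4))) = 1/(-1635/1013 - 48/(22 - 12)) = 1/(-1635/1013 - 48/10) = 1/(-1635/1013 - 48*1/10) = 1/(-1635/1013 - 24/5) = 1/(-32487/5065) = -5065/32487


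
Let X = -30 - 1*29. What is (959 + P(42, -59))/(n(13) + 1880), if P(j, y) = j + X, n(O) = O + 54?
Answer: 314/649 ≈ 0.48382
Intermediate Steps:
n(O) = 54 + O
X = -59 (X = -30 - 29 = -59)
P(j, y) = -59 + j (P(j, y) = j - 59 = -59 + j)
(959 + P(42, -59))/(n(13) + 1880) = (959 + (-59 + 42))/((54 + 13) + 1880) = (959 - 17)/(67 + 1880) = 942/1947 = 942*(1/1947) = 314/649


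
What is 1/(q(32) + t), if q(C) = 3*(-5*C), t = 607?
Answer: 1/127 ≈ 0.0078740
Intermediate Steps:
q(C) = -15*C
1/(q(32) + t) = 1/(-15*32 + 607) = 1/(-480 + 607) = 1/127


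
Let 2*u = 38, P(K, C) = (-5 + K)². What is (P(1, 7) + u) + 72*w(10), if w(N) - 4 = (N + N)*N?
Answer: 14723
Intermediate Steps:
w(N) = 4 + 2*N² (w(N) = 4 + (N + N)*N = 4 + (2*N)*N = 4 + 2*N²)
u = 19 (u = (½)*38 = 19)
(P(1, 7) + u) + 72*w(10) = ((-5 + 1)² + 19) + 72*(4 + 2*10²) = ((-4)² + 19) + 72*(4 + 2*100) = (16 + 19) + 72*(4 + 200) = 35 + 72*204 = 35 + 14688 = 14723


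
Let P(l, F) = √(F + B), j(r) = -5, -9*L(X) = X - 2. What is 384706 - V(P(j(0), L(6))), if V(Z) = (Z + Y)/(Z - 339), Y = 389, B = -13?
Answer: 15305573853/39785 + 924*I/39785 ≈ 3.8471e+5 + 0.023225*I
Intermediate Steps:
L(X) = 2/9 - X/9 (L(X) = -(X - 2)/9 = -(-2 + X)/9 = 2/9 - X/9)
P(l, F) = √(-13 + F) (P(l, F) = √(F - 13) = √(-13 + F))
V(Z) = (389 + Z)/(-339 + Z) (V(Z) = (Z + 389)/(Z - 339) = (389 + Z)/(-339 + Z))
384706 - V(P(j(0), L(6))) = 384706 - (389 + √(-13 + (2/9 - ⅑*6)))/(-339 + √(-13 + (2/9 - ⅑*6))) = 384706 - (389 + √(-13 + (2/9 - ⅔)))/(-339 + √(-13 + (2/9 - ⅔))) = 384706 - (389 + √(-13 - 4/9))/(-339 + √(-13 - 4/9)) = 384706 - (389 + √(-121/9))/(-339 + √(-121/9)) = 384706 - (389 + 11*I/3)/(-339 + 11*I/3) = 384706 - 9*(-339 - 11*I/3)/1034410*(389 + 11*I/3) = 384706 - 9*(-339 - 11*I/3)*(389 + 11*I/3)/1034410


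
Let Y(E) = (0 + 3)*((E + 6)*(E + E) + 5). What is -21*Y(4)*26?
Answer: -139230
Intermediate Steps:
Y(E) = 15 + 6*E*(6 + E) (Y(E) = 3*((6 + E)*(2*E) + 5) = 3*(2*E*(6 + E) + 5) = 3*(5 + 2*E*(6 + E)) = 15 + 6*E*(6 + E))
-21*Y(4)*26 = -21*(15 + 6*4² + 36*4)*26 = -21*(15 + 6*16 + 144)*26 = -21*(15 + 96 + 144)*26 = -21*255*26 = -5355*26 = -139230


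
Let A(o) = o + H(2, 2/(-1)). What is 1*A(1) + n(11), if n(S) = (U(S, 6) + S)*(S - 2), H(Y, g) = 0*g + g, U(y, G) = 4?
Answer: 134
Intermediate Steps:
H(Y, g) = g (H(Y, g) = 0 + g = g)
n(S) = (-2 + S)*(4 + S) (n(S) = (4 + S)*(S - 2) = (4 + S)*(-2 + S) = (-2 + S)*(4 + S))
A(o) = -2 + o (A(o) = o + 2/(-1) = o + 2*(-1) = o - 2 = -2 + o)
1*A(1) + n(11) = 1*(-2 + 1) + (-8 + 11² + 2*11) = 1*(-1) + (-8 + 121 + 22) = -1 + 135 = 134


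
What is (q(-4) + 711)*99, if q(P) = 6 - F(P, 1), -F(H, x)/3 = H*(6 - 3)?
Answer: 67419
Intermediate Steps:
F(H, x) = -9*H (F(H, x) = -3*H*(6 - 3) = -3*H*3 = -9*H)
q(P) = 6 + 9*P (q(P) = 6 - (-9)*P = 6 + 9*P)
(q(-4) + 711)*99 = ((6 + 9*(-4)) + 711)*99 = ((6 - 36) + 711)*99 = (-30 + 711)*99 = 681*99 = 67419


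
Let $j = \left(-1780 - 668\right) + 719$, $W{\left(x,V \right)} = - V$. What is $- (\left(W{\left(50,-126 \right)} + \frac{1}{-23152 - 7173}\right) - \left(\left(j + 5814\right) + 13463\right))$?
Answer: $\frac{528322151}{30325} \approx 17422.0$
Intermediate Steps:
$j = -1729$ ($j = -2448 + 719 = -1729$)
$- (\left(W{\left(50,-126 \right)} + \frac{1}{-23152 - 7173}\right) - \left(\left(j + 5814\right) + 13463\right)) = - (\left(\left(-1\right) \left(-126\right) + \frac{1}{-23152 - 7173}\right) - \left(\left(-1729 + 5814\right) + 13463\right)) = - (\left(126 + \frac{1}{-30325}\right) - \left(4085 + 13463\right)) = - (\left(126 - \frac{1}{30325}\right) - 17548) = - (\frac{3820949}{30325} - 17548) = \left(-1\right) \left(- \frac{528322151}{30325}\right) = \frac{528322151}{30325}$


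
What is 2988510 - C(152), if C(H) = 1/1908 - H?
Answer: 5702367095/1908 ≈ 2.9887e+6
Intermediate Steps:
C(H) = 1/1908 - H
2988510 - C(152) = 2988510 - (1/1908 - 1*152) = 2988510 - (1/1908 - 152) = 2988510 - 1*(-290015/1908) = 2988510 + 290015/1908 = 5702367095/1908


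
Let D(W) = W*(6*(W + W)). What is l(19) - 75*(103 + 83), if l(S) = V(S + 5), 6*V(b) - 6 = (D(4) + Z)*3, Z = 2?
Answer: -13852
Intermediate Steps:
D(W) = 12*W**2 (D(W) = W*(6*(2*W)) = W*(12*W) = 12*W**2)
V(b) = 98 (V(b) = 1 + ((12*4**2 + 2)*3)/6 = 1 + ((12*16 + 2)*3)/6 = 1 + ((192 + 2)*3)/6 = 1 + (194*3)/6 = 1 + (1/6)*582 = 1 + 97 = 98)
l(S) = 98
l(19) - 75*(103 + 83) = 98 - 75*(103 + 83) = 98 - 75*186 = 98 - 13950 = -13852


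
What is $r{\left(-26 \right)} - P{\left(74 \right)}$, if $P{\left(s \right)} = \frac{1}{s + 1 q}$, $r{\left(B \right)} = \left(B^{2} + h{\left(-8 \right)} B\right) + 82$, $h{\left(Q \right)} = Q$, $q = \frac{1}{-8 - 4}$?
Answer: $\frac{856830}{887} \approx 965.99$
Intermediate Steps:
$q = - \frac{1}{12}$ ($q = \frac{1}{-12} = - \frac{1}{12} \approx -0.083333$)
$r{\left(B \right)} = 82 + B^{2} - 8 B$ ($r{\left(B \right)} = \left(B^{2} - 8 B\right) + 82 = 82 + B^{2} - 8 B$)
$P{\left(s \right)} = \frac{1}{- \frac{1}{12} + s}$ ($P{\left(s \right)} = \frac{1}{s + 1 \left(- \frac{1}{12}\right)} = \frac{1}{s - \frac{1}{12}} = \frac{1}{- \frac{1}{12} + s}$)
$r{\left(-26 \right)} - P{\left(74 \right)} = \left(82 + \left(-26\right)^{2} - -208\right) - \frac{12}{-1 + 12 \cdot 74} = \left(82 + 676 + 208\right) - \frac{12}{-1 + 888} = 966 - \frac{12}{887} = \frac{856830}{887}$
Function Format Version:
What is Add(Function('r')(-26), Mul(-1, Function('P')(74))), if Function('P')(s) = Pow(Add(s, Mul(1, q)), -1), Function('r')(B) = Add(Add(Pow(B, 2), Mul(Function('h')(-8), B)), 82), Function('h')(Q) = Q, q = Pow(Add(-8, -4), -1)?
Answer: Rational(856830, 887) ≈ 965.99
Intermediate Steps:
q = Rational(-1, 12) (q = Pow(-12, -1) = Rational(-1, 12) ≈ -0.083333)
Function('r')(B) = Add(82, Pow(B, 2), Mul(-8, B)) (Function('r')(B) = Add(Add(Pow(B, 2), Mul(-8, B)), 82) = Add(82, Pow(B, 2), Mul(-8, B)))
Function('P')(s) = Pow(Add(Rational(-1, 12), s), -1) (Function('P')(s) = Pow(Add(s, Mul(1, Rational(-1, 12))), -1) = Pow(Add(s, Rational(-1, 12)), -1) = Pow(Add(Rational(-1, 12), s), -1))
Add(Function('r')(-26), Mul(-1, Function('P')(74))) = Add(Add(82, Pow(-26, 2), Mul(-8, -26)), Mul(-1, Mul(12, Pow(Add(-1, Mul(12, 74)), -1)))) = Add(Add(82, 676, 208), Mul(-1, Mul(12, Pow(Add(-1, 888), -1)))) = Add(966, Mul(-1, Mul(12, Pow(887, -1)))) = Add(966, Mul(-1, Mul(12, Rational(1, 887)))) = Add(966, Mul(-1, Rational(12, 887))) = Add(966, Rational(-12, 887)) = Rational(856830, 887)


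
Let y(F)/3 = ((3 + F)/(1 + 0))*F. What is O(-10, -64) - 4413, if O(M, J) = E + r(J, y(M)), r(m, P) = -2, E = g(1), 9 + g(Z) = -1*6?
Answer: -4430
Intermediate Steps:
g(Z) = -15 (g(Z) = -9 - 1*6 = -9 - 6 = -15)
E = -15
y(F) = 3*F*(3 + F) (y(F) = 3*(((3 + F)/(1 + 0))*F) = 3*(((3 + F)/1)*F) = 3*(((3 + F)*1)*F) = 3*((3 + F)*F) = 3*(F*(3 + F)) = 3*F*(3 + F))
O(M, J) = -17 (O(M, J) = -15 - 2 = -17)
O(-10, -64) - 4413 = -17 - 4413 = -4430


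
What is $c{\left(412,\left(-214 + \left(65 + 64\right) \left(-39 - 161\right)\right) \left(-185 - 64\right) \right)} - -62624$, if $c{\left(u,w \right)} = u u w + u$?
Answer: $1099514446620$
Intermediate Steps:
$c{\left(u,w \right)} = u + w u^{2}$ ($c{\left(u,w \right)} = u^{2} w + u = w u^{2} + u = u + w u^{2}$)
$c{\left(412,\left(-214 + \left(65 + 64\right) \left(-39 - 161\right)\right) \left(-185 - 64\right) \right)} - -62624 = 412 \left(1 + 412 \left(-214 + \left(65 + 64\right) \left(-39 - 161\right)\right) \left(-185 - 64\right)\right) - -62624 = 412 \left(1 + 412 \left(-214 + 129 \left(-200\right)\right) \left(-249\right)\right) + 62624 = 412 \left(1 + 412 \left(-214 - 25800\right) \left(-249\right)\right) + 62624 = 412 \left(1 + 412 \left(\left(-26014\right) \left(-249\right)\right)\right) + 62624 = 412 \left(1 + 412 \cdot 6477486\right) + 62624 = 412 \left(1 + 2668724232\right) + 62624 = 412 \cdot 2668724233 + 62624 = 1099514383996 + 62624 = 1099514446620$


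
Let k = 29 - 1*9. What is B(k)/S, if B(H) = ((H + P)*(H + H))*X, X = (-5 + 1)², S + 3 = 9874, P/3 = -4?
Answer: 5120/9871 ≈ 0.51869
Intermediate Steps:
P = -12 (P = 3*(-4) = -12)
S = 9871 (S = -3 + 9874 = 9871)
k = 20 (k = 29 - 9 = 20)
X = 16 (X = (-4)² = 16)
B(H) = 32*H*(-12 + H) (B(H) = ((H - 12)*(H + H))*16 = ((-12 + H)*(2*H))*16 = (2*H*(-12 + H))*16 = 32*H*(-12 + H))
B(k)/S = (32*20*(-12 + 20))/9871 = (32*20*8)*(1/9871) = 5120*(1/9871) = 5120/9871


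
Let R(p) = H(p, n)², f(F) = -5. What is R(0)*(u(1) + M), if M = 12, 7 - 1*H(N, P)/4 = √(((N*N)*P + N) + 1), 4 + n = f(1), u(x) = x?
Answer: 7488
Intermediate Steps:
n = -9 (n = -4 - 5 = -9)
H(N, P) = 28 - 4*√(1 + N + P*N²) (H(N, P) = 28 - 4*√(((N*N)*P + N) + 1) = 28 - 4*√((N²*P + N) + 1) = 28 - 4*√((P*N² + N) + 1) = 28 - 4*√((N + P*N²) + 1) = 28 - 4*√(1 + N + P*N²))
R(p) = (28 - 4*√(1 + p - 9*p²))²
R(0)*(u(1) + M) = (16*(-7 + √(1 + 0 - 9*0²))²)*(1 + 12) = (16*(-7 + √(1 + 0 - 9*0))²)*13 = (16*(-7 + √(1 + 0 + 0))²)*13 = (16*(-7 + √1)²)*13 = (16*(-7 + 1)²)*13 = (16*(-6)²)*13 = (16*36)*13 = 576*13 = 7488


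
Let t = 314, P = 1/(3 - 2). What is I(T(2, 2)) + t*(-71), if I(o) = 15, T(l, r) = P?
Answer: -22279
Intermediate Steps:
P = 1 (P = 1/1 = 1)
T(l, r) = 1
I(T(2, 2)) + t*(-71) = 15 + 314*(-71) = 15 - 22294 = -22279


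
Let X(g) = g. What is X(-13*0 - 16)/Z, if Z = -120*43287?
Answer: 2/649305 ≈ 3.0802e-6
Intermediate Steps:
Z = -5194440
X(-13*0 - 16)/Z = (-13*0 - 16)/(-5194440) = (0 - 16)*(-1/5194440) = -16*(-1/5194440) = 2/649305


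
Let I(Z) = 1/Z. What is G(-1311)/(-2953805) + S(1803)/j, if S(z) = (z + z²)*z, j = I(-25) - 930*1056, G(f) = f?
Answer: -433061707921176189/72521823313805 ≈ -5971.5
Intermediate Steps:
j = -24552001/25 (j = 1/(-25) - 930*1056 = -1/25 - 982080 = -24552001/25 ≈ -9.8208e+5)
S(z) = z*(z + z²)
G(-1311)/(-2953805) + S(1803)/j = -1311/(-2953805) + (1803²*(1 + 1803))/(-24552001/25) = -1311*(-1/2953805) + (3250809*1804)*(-25/24552001) = 1311/2953805 + 5864459436*(-25/24552001) = 1311/2953805 - 146611485900/24552001 = -433061707921176189/72521823313805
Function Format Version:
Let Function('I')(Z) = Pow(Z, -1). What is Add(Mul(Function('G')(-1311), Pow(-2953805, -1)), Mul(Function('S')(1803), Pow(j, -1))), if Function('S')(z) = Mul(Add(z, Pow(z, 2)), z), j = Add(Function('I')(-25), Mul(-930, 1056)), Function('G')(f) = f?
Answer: Rational(-433061707921176189, 72521823313805) ≈ -5971.5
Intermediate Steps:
j = Rational(-24552001, 25) (j = Add(Pow(-25, -1), Mul(-930, 1056)) = Add(Rational(-1, 25), -982080) = Rational(-24552001, 25) ≈ -9.8208e+5)
Function('S')(z) = Mul(z, Add(z, Pow(z, 2)))
Add(Mul(Function('G')(-1311), Pow(-2953805, -1)), Mul(Function('S')(1803), Pow(j, -1))) = Add(Mul(-1311, Pow(-2953805, -1)), Mul(Mul(Pow(1803, 2), Add(1, 1803)), Pow(Rational(-24552001, 25), -1))) = Add(Mul(-1311, Rational(-1, 2953805)), Mul(Mul(3250809, 1804), Rational(-25, 24552001))) = Add(Rational(1311, 2953805), Mul(5864459436, Rational(-25, 24552001))) = Add(Rational(1311, 2953805), Rational(-146611485900, 24552001)) = Rational(-433061707921176189, 72521823313805)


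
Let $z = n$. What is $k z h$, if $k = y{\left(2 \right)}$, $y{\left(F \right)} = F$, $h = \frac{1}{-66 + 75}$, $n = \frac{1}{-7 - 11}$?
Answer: $- \frac{1}{81} \approx -0.012346$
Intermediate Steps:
$n = - \frac{1}{18}$ ($n = \frac{1}{-18} = - \frac{1}{18} \approx -0.055556$)
$z = - \frac{1}{18} \approx -0.055556$
$h = \frac{1}{9} \approx 0.11111$
$k = 2$
$k z h = 2 \left(- \frac{1}{18}\right) \frac{1}{9} = \left(- \frac{1}{9}\right) \frac{1}{9} = - \frac{1}{81}$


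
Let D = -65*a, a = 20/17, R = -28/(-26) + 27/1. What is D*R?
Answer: -36500/17 ≈ -2147.1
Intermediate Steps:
R = 365/13 (R = -28*(-1/26) + 27*1 = 14/13 + 27 = 365/13 ≈ 28.077)
a = 20/17 (a = 20*(1/17) = 20/17 ≈ 1.1765)
D = -1300/17 (D = -65*20/17 = -1300/17 ≈ -76.471)
D*R = -1300/17*365/13 = -36500/17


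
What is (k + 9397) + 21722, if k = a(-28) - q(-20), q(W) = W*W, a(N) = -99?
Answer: 30620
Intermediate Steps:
q(W) = W²
k = -499 (k = -99 - 1*(-20)² = -99 - 1*400 = -99 - 400 = -499)
(k + 9397) + 21722 = (-499 + 9397) + 21722 = 8898 + 21722 = 30620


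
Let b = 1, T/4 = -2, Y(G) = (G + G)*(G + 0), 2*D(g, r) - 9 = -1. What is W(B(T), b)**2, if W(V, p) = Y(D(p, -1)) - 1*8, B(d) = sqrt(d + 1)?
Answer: 576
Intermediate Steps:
D(g, r) = 4 (D(g, r) = 9/2 + (1/2)*(-1) = 9/2 - 1/2 = 4)
Y(G) = 2*G**2 (Y(G) = (2*G)*G = 2*G**2)
T = -8 (T = 4*(-2) = -8)
B(d) = sqrt(1 + d)
W(V, p) = 24 (W(V, p) = 2*4**2 - 1*8 = 2*16 - 8 = 32 - 8 = 24)
W(B(T), b)**2 = 24**2 = 576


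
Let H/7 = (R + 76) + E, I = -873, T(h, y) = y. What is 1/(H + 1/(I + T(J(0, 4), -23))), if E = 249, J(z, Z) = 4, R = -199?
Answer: 896/790271 ≈ 0.0011338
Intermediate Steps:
H = 882 (H = 7*((-199 + 76) + 249) = 7*(-123 + 249) = 7*126 = 882)
1/(H + 1/(I + T(J(0, 4), -23))) = 1/(882 + 1/(-873 - 23)) = 1/(882 + 1/(-896)) = 1/(882 - 1/896) = 1/(790271/896) = 896/790271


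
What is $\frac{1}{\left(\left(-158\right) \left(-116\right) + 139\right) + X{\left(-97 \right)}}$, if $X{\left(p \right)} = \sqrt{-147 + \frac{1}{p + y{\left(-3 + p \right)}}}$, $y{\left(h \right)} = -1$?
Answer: $\frac{1809766}{33420963129} - \frac{7 i \sqrt{28814}}{33420963129} \approx 5.4151 \cdot 10^{-5} - 3.5553 \cdot 10^{-8} i$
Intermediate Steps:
$X{\left(p \right)} = \sqrt{-147 + \frac{1}{-1 + p}}$ ($X{\left(p \right)} = \sqrt{-147 + \frac{1}{p - 1}} = \sqrt{-147 + \frac{1}{-1 + p}}$)
$\frac{1}{\left(\left(-158\right) \left(-116\right) + 139\right) + X{\left(-97 \right)}} = \frac{1}{\left(\left(-158\right) \left(-116\right) + 139\right) + \sqrt{\frac{148 - -14259}{-1 - 97}}} = \frac{1}{\left(18328 + 139\right) + \sqrt{\frac{148 + 14259}{-98}}} = \frac{1}{18467 + \sqrt{\left(- \frac{1}{98}\right) 14407}} = \frac{1}{18467 + \sqrt{- \frac{14407}{98}}} = \frac{1}{18467 + \frac{i \sqrt{28814}}{14}}$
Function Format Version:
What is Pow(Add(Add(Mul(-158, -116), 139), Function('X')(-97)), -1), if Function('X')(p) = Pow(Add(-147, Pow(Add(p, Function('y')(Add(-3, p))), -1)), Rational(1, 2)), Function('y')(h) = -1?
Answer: Add(Rational(1809766, 33420963129), Mul(Rational(-7, 33420963129), I, Pow(28814, Rational(1, 2)))) ≈ Add(5.4151e-5, Mul(-3.5553e-8, I))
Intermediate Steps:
Function('X')(p) = Pow(Add(-147, Pow(Add(-1, p), -1)), Rational(1, 2)) (Function('X')(p) = Pow(Add(-147, Pow(Add(p, -1), -1)), Rational(1, 2)) = Pow(Add(-147, Pow(Add(-1, p), -1)), Rational(1, 2)))
Pow(Add(Add(Mul(-158, -116), 139), Function('X')(-97)), -1) = Pow(Add(Add(Mul(-158, -116), 139), Pow(Mul(Pow(Add(-1, -97), -1), Add(148, Mul(-147, -97))), Rational(1, 2))), -1) = Pow(Add(Add(18328, 139), Pow(Mul(Pow(-98, -1), Add(148, 14259)), Rational(1, 2))), -1) = Pow(Add(18467, Pow(Mul(Rational(-1, 98), 14407), Rational(1, 2))), -1) = Pow(Add(18467, Pow(Rational(-14407, 98), Rational(1, 2))), -1) = Pow(Add(18467, Mul(Rational(1, 14), I, Pow(28814, Rational(1, 2)))), -1)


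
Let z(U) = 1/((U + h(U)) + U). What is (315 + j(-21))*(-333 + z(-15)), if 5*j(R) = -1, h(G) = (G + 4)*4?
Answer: -19394041/185 ≈ -1.0483e+5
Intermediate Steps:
h(G) = 16 + 4*G (h(G) = (4 + G)*4 = 16 + 4*G)
j(R) = -⅕ (j(R) = (⅕)*(-1) = -⅕)
z(U) = 1/(16 + 6*U) (z(U) = 1/((U + (16 + 4*U)) + U) = 1/((16 + 5*U) + U) = 1/(16 + 6*U))
(315 + j(-21))*(-333 + z(-15)) = (315 - ⅕)*(-333 + 1/(2*(8 + 3*(-15)))) = 1574*(-333 + 1/(2*(8 - 45)))/5 = 1574*(-333 + (½)/(-37))/5 = 1574*(-333 + (½)*(-1/37))/5 = 1574*(-333 - 1/74)/5 = (1574/5)*(-24643/74) = -19394041/185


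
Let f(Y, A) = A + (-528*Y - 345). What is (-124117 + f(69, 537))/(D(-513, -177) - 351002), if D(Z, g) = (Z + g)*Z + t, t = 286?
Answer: -160357/3254 ≈ -49.280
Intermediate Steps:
f(Y, A) = -345 + A - 528*Y (f(Y, A) = A + (-345 - 528*Y) = -345 + A - 528*Y)
D(Z, g) = 286 + Z*(Z + g) (D(Z, g) = (Z + g)*Z + 286 = Z*(Z + g) + 286 = 286 + Z*(Z + g))
(-124117 + f(69, 537))/(D(-513, -177) - 351002) = (-124117 + (-345 + 537 - 528*69))/((286 + (-513)² - 513*(-177)) - 351002) = (-124117 + (-345 + 537 - 36432))/((286 + 263169 + 90801) - 351002) = (-124117 - 36240)/(354256 - 351002) = -160357/3254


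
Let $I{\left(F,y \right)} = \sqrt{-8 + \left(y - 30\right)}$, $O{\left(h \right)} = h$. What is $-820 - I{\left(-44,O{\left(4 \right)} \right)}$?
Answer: $-820 - i \sqrt{34} \approx -820.0 - 5.831 i$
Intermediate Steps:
$I{\left(F,y \right)} = \sqrt{-38 + y}$ ($I{\left(F,y \right)} = \sqrt{-8 + \left(-30 + y\right)} = \sqrt{-38 + y}$)
$-820 - I{\left(-44,O{\left(4 \right)} \right)} = -820 - \sqrt{-38 + 4} = -820 - \sqrt{-34} = -820 - i \sqrt{34}$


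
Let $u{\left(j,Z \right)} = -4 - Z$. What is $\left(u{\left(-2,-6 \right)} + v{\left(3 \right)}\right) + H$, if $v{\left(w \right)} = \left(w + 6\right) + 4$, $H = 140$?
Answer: $155$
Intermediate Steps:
$v{\left(w \right)} = 10 + w$ ($v{\left(w \right)} = \left(6 + w\right) + 4 = 10 + w$)
$\left(u{\left(-2,-6 \right)} + v{\left(3 \right)}\right) + H = \left(\left(-4 - -6\right) + \left(10 + 3\right)\right) + 140 = \left(\left(-4 + 6\right) + 13\right) + 140 = \left(2 + 13\right) + 140 = 15 + 140 = 155$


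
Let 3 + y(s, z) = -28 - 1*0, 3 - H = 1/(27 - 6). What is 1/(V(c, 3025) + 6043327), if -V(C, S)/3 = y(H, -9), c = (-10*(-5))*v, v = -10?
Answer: 1/6043420 ≈ 1.6547e-7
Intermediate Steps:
c = -500 (c = -10*(-5)*(-10) = 50*(-10) = -500)
H = 62/21 (H = 3 - 1/(27 - 6) = 3 - 1/21 = 62/21 ≈ 2.9524)
y(s, z) = -31 (y(s, z) = -3 + (-28 - 1*0) = -3 + (-28 + 0) = -3 - 28 = -31)
V(C, S) = 93 (V(C, S) = -3*(-31) = 93)
1/(V(c, 3025) + 6043327) = 1/(93 + 6043327) = 1/6043420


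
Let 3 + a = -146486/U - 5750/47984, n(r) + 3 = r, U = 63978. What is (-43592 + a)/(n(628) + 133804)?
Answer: -33460143650791/103171580749752 ≈ -0.32432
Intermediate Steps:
n(r) = -3 + r
a = -4151654695/767480088 (a = -3 + (-146486/63978 - 5750/47984) = -3 + (-146486*1/63978 - 5750*1/47984) = -3 + (-73243/31989 - 2875/23992) = -3 - 1849214431/767480088 = -4151654695/767480088 ≈ -5.4095)
(-43592 + a)/(n(628) + 133804) = (-43592 - 4151654695/767480088)/((-3 + 628) + 133804) = -33460143650791/(767480088*(625 + 133804)) = -33460143650791/767480088/134429 = -33460143650791/767480088*1/134429 = -33460143650791/103171580749752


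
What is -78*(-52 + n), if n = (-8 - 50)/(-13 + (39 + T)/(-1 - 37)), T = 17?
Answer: 1029444/275 ≈ 3743.4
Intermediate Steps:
n = 1102/275 (n = (-8 - 50)/(-13 + (39 + 17)/(-1 - 37)) = -58/(-13 + 56/(-38)) = -58/(-13 + 56*(-1/38)) = -58/(-13 - 28/19) = -58/(-275/19) = -58*(-19/275) = 1102/275 ≈ 4.0073)
-78*(-52 + n) = -78*(-52 + 1102/275) = -78*(-13198/275) = 1029444/275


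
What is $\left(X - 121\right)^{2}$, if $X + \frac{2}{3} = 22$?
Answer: $\frac{89401}{9} \approx 9933.4$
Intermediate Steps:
$X = \frac{64}{3}$ ($X = - \frac{2}{3} + 22 = \frac{64}{3} \approx 21.333$)
$\left(X - 121\right)^{2} = \left(\frac{64}{3} - 121\right)^{2} = \left(- \frac{299}{3}\right)^{2} = \frac{89401}{9}$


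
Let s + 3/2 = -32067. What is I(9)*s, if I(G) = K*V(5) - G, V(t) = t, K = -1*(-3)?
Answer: -192411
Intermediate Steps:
K = 3
s = -64137/2 (s = -3/2 - 32067 = -64137/2 ≈ -32069.)
I(G) = 15 - G (I(G) = 3*5 - G = 15 - G)
I(9)*s = (15 - 1*9)*(-64137/2) = (15 - 9)*(-64137/2) = 6*(-64137/2) = -192411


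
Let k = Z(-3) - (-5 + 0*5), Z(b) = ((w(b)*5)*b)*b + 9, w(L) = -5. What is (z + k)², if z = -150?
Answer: 130321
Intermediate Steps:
Z(b) = 9 - 25*b² (Z(b) = ((-5*5)*b)*b + 9 = (-25*b)*b + 9 = -25*b² + 9 = 9 - 25*b²)
k = -211 (k = (9 - 25*(-3)²) - (-5 + 0*5) = (9 - 25*9) - (-5 + 0) = (9 - 225) - 1*(-5) = -216 + 5 = -211)
(z + k)² = (-150 - 211)² = (-361)² = 130321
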